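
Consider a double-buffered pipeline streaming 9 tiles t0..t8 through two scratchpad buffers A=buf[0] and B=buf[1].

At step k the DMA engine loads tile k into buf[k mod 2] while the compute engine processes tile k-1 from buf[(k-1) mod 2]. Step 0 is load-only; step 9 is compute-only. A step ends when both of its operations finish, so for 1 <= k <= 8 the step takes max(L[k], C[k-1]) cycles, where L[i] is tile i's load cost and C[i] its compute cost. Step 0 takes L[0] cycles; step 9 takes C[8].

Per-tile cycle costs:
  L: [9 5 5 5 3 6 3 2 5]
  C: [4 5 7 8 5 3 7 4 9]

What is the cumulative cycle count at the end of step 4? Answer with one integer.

  0. 9=9c; end=9; A:t0 B:-
  1. max(5,4)=5c; end=14; A:t0 B:t1
  2. max(5,5)=5c; end=19; A:t2 B:t1
  3. max(5,7)=7c; end=26; A:t2 B:t3
  4. max(3,8)=8c; end=34; A:t4 B:t3
  5. max(6,5)=6c; end=40; A:t4 B:t5
  6. max(3,3)=3c; end=43; A:t6 B:t5
  7. max(2,7)=7c; end=50; A:t6 B:t7
  8. max(5,4)=5c; end=55; A:t8 B:t7
  9. 9=9c; end=64; A:t8 B:t7

end_cycle[4] = 34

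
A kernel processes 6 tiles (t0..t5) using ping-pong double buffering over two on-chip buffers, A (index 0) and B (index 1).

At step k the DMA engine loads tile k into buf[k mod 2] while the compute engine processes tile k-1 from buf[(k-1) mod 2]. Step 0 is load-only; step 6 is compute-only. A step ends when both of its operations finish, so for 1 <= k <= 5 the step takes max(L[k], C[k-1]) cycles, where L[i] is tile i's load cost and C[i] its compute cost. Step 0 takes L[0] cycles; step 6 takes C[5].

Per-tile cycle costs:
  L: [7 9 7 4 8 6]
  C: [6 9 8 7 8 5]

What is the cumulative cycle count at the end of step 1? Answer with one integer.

[0] DMA t0→A (7c) ∥ CU idle ⇒ 7c, clock 7
[1] DMA t1→B (9c) ∥ CU A:t0 (6c) ⇒ 9c, clock 16
[2] DMA t2→A (7c) ∥ CU B:t1 (9c) ⇒ 9c, clock 25
[3] DMA t3→B (4c) ∥ CU A:t2 (8c) ⇒ 8c, clock 33
[4] DMA t4→A (8c) ∥ CU B:t3 (7c) ⇒ 8c, clock 41
[5] DMA t5→B (6c) ∥ CU A:t4 (8c) ⇒ 8c, clock 49
[6] DMA idle ∥ CU B:t5 (5c) ⇒ 5c, clock 54

end_cycle[1] = 16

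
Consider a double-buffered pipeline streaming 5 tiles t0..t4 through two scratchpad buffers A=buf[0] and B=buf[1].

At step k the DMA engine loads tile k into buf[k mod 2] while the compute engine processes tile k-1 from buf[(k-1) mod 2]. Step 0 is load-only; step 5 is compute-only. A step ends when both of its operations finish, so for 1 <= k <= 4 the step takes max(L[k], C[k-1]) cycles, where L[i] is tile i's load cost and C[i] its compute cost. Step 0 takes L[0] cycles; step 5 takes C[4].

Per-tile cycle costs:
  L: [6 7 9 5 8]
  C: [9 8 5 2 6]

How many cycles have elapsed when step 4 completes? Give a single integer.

k=0 load=t0/6c comp=- wait=6 total=6
k=1 load=t1/7c comp=t0/9c wait=9 total=15
k=2 load=t2/9c comp=t1/8c wait=9 total=24
k=3 load=t3/5c comp=t2/5c wait=5 total=29
k=4 load=t4/8c comp=t3/2c wait=8 total=37
k=5 load=- comp=t4/6c wait=6 total=43

end_cycle[4] = 37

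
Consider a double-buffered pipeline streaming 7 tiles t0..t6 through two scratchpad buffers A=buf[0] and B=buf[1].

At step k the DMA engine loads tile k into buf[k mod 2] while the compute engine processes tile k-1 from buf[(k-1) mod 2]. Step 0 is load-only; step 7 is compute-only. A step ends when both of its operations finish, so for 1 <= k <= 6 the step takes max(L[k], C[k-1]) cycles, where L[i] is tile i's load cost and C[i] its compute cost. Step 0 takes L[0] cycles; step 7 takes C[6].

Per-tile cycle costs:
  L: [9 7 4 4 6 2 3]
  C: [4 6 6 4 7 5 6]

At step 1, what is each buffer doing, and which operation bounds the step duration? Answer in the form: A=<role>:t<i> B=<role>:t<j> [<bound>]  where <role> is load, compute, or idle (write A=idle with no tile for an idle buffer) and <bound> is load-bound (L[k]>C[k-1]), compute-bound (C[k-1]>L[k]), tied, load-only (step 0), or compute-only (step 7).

step 1: A=compute:t0 B=load:t1 [load-bound]

[0] DMA t0→A (9c) ∥ CU idle ⇒ 9c, clock 9
[1] DMA t1→B (7c) ∥ CU A:t0 (4c) ⇒ 7c, clock 16
[2] DMA t2→A (4c) ∥ CU B:t1 (6c) ⇒ 6c, clock 22
[3] DMA t3→B (4c) ∥ CU A:t2 (6c) ⇒ 6c, clock 28
[4] DMA t4→A (6c) ∥ CU B:t3 (4c) ⇒ 6c, clock 34
[5] DMA t5→B (2c) ∥ CU A:t4 (7c) ⇒ 7c, clock 41
[6] DMA t6→A (3c) ∥ CU B:t5 (5c) ⇒ 5c, clock 46
[7] DMA idle ∥ CU A:t6 (6c) ⇒ 6c, clock 52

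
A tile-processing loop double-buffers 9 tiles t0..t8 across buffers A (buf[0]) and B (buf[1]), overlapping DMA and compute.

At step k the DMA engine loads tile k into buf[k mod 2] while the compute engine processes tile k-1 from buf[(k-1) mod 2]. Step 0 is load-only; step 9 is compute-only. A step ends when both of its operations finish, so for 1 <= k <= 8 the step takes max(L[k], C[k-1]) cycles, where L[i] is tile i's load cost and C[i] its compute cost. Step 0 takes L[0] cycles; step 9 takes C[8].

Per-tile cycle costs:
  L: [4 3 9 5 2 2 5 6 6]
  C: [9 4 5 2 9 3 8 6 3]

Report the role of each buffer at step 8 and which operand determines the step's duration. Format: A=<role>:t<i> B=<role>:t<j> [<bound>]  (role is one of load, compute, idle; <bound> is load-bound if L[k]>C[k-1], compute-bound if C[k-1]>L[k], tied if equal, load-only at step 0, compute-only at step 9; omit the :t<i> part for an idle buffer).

[0] DMA t0→A (4c) ∥ CU idle ⇒ 4c, clock 4
[1] DMA t1→B (3c) ∥ CU A:t0 (9c) ⇒ 9c, clock 13
[2] DMA t2→A (9c) ∥ CU B:t1 (4c) ⇒ 9c, clock 22
[3] DMA t3→B (5c) ∥ CU A:t2 (5c) ⇒ 5c, clock 27
[4] DMA t4→A (2c) ∥ CU B:t3 (2c) ⇒ 2c, clock 29
[5] DMA t5→B (2c) ∥ CU A:t4 (9c) ⇒ 9c, clock 38
[6] DMA t6→A (5c) ∥ CU B:t5 (3c) ⇒ 5c, clock 43
[7] DMA t7→B (6c) ∥ CU A:t6 (8c) ⇒ 8c, clock 51
[8] DMA t8→A (6c) ∥ CU B:t7 (6c) ⇒ 6c, clock 57
[9] DMA idle ∥ CU A:t8 (3c) ⇒ 3c, clock 60

step 8: A=load:t8 B=compute:t7 [tied]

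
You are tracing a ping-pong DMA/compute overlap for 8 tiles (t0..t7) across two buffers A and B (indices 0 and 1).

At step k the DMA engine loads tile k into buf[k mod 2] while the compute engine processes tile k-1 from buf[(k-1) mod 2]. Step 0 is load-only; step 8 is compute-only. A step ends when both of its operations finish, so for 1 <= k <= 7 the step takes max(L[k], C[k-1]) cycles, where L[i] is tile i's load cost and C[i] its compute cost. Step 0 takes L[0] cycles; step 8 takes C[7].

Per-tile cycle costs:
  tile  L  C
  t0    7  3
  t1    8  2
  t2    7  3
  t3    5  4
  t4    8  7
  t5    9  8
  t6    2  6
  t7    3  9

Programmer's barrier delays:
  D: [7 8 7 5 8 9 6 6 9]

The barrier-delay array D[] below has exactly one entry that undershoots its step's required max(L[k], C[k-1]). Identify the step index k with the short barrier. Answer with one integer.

hazard at step 6

k=0 barrier L[0]=7→7c, D[0]=7 ok
k=1 barrier max(L[1]=8,C[0]=3)→8c, D[1]=8 ok
k=2 barrier max(L[2]=7,C[1]=2)→7c, D[2]=7 ok
k=3 barrier max(L[3]=5,C[2]=3)→5c, D[3]=5 ok
k=4 barrier max(L[4]=8,C[3]=4)→8c, D[4]=8 ok
k=5 barrier max(L[5]=9,C[4]=7)→9c, D[5]=9 ok
k=6 barrier max(L[6]=2,C[5]=8)→8c, D[6]=6 SHORT
k=7 barrier max(L[7]=3,C[6]=6)→6c, D[7]=6 ok
k=8 barrier C[7]=9→9c, D[8]=9 ok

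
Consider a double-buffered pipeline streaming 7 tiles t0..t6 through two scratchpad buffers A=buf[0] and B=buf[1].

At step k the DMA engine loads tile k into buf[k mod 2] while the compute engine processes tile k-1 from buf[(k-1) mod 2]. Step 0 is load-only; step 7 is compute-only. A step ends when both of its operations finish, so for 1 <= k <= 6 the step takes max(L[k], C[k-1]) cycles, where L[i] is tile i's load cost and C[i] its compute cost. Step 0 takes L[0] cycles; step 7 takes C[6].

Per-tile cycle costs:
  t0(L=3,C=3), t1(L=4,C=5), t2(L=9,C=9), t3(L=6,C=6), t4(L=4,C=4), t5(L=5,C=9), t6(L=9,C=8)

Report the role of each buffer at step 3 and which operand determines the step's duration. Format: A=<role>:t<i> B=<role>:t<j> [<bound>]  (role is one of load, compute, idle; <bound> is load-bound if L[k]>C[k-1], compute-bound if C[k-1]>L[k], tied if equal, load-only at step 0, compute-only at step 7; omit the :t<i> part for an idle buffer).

  0. 3=3c; end=3; A:t0 B:-
  1. max(4,3)=4c; end=7; A:t0 B:t1
  2. max(9,5)=9c; end=16; A:t2 B:t1
  3. max(6,9)=9c; end=25; A:t2 B:t3
  4. max(4,6)=6c; end=31; A:t4 B:t3
  5. max(5,4)=5c; end=36; A:t4 B:t5
  6. max(9,9)=9c; end=45; A:t6 B:t5
  7. 8=8c; end=53; A:t6 B:t5

step 3: A=compute:t2 B=load:t3 [compute-bound]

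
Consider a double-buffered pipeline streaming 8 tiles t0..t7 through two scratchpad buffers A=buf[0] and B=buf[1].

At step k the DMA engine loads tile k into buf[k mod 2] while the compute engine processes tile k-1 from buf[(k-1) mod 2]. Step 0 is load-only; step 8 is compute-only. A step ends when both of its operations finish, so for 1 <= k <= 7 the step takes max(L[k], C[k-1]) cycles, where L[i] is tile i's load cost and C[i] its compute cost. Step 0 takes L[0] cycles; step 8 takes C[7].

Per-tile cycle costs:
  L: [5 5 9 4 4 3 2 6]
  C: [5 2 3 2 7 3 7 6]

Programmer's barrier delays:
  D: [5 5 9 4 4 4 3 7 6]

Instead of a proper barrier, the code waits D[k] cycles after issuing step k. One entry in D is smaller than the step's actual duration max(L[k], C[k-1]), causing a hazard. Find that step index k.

step 0: need L[0]=5 = 5; D[0]=5 ok
step 1: need max(L[1]=5,C[0]=5) = 5; D[1]=5 ok
step 2: need max(L[2]=9,C[1]=2) = 9; D[2]=9 ok
step 3: need max(L[3]=4,C[2]=3) = 4; D[3]=4 ok
step 4: need max(L[4]=4,C[3]=2) = 4; D[4]=4 ok
step 5: need max(L[5]=3,C[4]=7) = 7; D[5]=4 SHORT
step 6: need max(L[6]=2,C[5]=3) = 3; D[6]=3 ok
step 7: need max(L[7]=6,C[6]=7) = 7; D[7]=7 ok
step 8: need C[7]=6 = 6; D[8]=6 ok

hazard at step 5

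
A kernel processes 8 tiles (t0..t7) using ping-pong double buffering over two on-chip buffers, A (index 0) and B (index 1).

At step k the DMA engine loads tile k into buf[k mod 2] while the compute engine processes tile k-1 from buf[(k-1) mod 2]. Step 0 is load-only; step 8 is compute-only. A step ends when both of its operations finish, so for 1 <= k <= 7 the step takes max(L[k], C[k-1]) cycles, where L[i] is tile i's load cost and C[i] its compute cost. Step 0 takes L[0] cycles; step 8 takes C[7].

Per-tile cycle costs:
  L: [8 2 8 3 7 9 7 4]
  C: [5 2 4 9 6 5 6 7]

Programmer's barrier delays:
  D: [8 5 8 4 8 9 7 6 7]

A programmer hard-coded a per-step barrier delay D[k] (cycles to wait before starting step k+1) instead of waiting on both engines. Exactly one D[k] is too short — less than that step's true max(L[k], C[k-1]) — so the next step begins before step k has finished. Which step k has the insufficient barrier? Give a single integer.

step 0: need L[0]=8 = 8; D[0]=8 ok
step 1: need max(L[1]=2,C[0]=5) = 5; D[1]=5 ok
step 2: need max(L[2]=8,C[1]=2) = 8; D[2]=8 ok
step 3: need max(L[3]=3,C[2]=4) = 4; D[3]=4 ok
step 4: need max(L[4]=7,C[3]=9) = 9; D[4]=8 SHORT
step 5: need max(L[5]=9,C[4]=6) = 9; D[5]=9 ok
step 6: need max(L[6]=7,C[5]=5) = 7; D[6]=7 ok
step 7: need max(L[7]=4,C[6]=6) = 6; D[7]=6 ok
step 8: need C[7]=7 = 7; D[8]=7 ok

hazard at step 4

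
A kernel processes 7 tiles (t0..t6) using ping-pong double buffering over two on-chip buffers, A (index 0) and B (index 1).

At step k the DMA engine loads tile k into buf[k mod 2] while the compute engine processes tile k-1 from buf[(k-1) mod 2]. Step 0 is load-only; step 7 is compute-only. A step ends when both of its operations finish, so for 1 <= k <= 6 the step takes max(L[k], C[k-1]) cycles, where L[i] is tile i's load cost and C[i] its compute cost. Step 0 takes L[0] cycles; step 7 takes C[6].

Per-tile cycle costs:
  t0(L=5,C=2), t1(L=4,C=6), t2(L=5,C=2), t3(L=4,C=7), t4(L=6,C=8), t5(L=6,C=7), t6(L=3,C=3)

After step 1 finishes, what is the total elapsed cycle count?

end_cycle[1] = 9

k=0 load=t0/5c comp=- wait=5 total=5
k=1 load=t1/4c comp=t0/2c wait=4 total=9
k=2 load=t2/5c comp=t1/6c wait=6 total=15
k=3 load=t3/4c comp=t2/2c wait=4 total=19
k=4 load=t4/6c comp=t3/7c wait=7 total=26
k=5 load=t5/6c comp=t4/8c wait=8 total=34
k=6 load=t6/3c comp=t5/7c wait=7 total=41
k=7 load=- comp=t6/3c wait=3 total=44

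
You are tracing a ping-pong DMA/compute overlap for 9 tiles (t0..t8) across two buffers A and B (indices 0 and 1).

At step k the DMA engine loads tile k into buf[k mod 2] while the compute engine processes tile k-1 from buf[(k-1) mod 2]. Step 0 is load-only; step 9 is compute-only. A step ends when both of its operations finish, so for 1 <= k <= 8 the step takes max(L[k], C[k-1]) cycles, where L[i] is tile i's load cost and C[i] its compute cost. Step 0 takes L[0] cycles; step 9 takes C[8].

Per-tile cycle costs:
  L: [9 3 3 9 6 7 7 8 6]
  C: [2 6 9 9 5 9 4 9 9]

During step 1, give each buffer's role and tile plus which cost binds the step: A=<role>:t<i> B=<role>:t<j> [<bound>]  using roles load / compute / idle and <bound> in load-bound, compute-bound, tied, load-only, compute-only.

step 1: A=compute:t0 B=load:t1 [load-bound]

[0] DMA t0→A (9c) ∥ CU idle ⇒ 9c, clock 9
[1] DMA t1→B (3c) ∥ CU A:t0 (2c) ⇒ 3c, clock 12
[2] DMA t2→A (3c) ∥ CU B:t1 (6c) ⇒ 6c, clock 18
[3] DMA t3→B (9c) ∥ CU A:t2 (9c) ⇒ 9c, clock 27
[4] DMA t4→A (6c) ∥ CU B:t3 (9c) ⇒ 9c, clock 36
[5] DMA t5→B (7c) ∥ CU A:t4 (5c) ⇒ 7c, clock 43
[6] DMA t6→A (7c) ∥ CU B:t5 (9c) ⇒ 9c, clock 52
[7] DMA t7→B (8c) ∥ CU A:t6 (4c) ⇒ 8c, clock 60
[8] DMA t8→A (6c) ∥ CU B:t7 (9c) ⇒ 9c, clock 69
[9] DMA idle ∥ CU A:t8 (9c) ⇒ 9c, clock 78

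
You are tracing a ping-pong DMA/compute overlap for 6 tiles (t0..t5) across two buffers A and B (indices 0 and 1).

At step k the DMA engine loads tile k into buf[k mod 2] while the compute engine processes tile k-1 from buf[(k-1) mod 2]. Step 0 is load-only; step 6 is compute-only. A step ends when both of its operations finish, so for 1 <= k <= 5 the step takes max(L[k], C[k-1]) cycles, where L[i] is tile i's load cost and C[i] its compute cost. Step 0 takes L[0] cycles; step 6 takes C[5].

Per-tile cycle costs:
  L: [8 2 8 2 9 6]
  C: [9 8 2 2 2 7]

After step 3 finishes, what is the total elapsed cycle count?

end_cycle[3] = 27

[0] DMA t0→A (8c) ∥ CU idle ⇒ 8c, clock 8
[1] DMA t1→B (2c) ∥ CU A:t0 (9c) ⇒ 9c, clock 17
[2] DMA t2→A (8c) ∥ CU B:t1 (8c) ⇒ 8c, clock 25
[3] DMA t3→B (2c) ∥ CU A:t2 (2c) ⇒ 2c, clock 27
[4] DMA t4→A (9c) ∥ CU B:t3 (2c) ⇒ 9c, clock 36
[5] DMA t5→B (6c) ∥ CU A:t4 (2c) ⇒ 6c, clock 42
[6] DMA idle ∥ CU B:t5 (7c) ⇒ 7c, clock 49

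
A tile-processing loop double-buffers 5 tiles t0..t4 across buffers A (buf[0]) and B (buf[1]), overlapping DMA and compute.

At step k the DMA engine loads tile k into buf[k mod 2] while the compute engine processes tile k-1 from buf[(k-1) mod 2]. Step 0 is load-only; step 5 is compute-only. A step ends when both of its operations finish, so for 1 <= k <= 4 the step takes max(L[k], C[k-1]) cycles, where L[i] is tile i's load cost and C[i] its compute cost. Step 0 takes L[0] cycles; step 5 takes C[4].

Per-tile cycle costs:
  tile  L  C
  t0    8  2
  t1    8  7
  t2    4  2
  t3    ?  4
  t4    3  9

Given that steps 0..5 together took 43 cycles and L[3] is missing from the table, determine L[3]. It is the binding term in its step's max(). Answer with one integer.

L[3] = 7

step 0 → dur = L[0]=8 = 8
step 1 → dur = max(L[1]=8, C[0]=2) = 8
step 2 → dur = max(L[2]=4, C[1]=7) = 7
step 3 → dur = max(L[3]=?, C[2]=2) = L[3]  (unknown; binding)
step 4 → dur = max(L[4]=3, C[3]=4) = 4
step 5 → dur = C[4]=9 = 9
sum of known step durations = 36
dur[3] = total - known = 43 - 36 = 7
L[3] is the binding max in step 3, so L[3] = dur[3] = 7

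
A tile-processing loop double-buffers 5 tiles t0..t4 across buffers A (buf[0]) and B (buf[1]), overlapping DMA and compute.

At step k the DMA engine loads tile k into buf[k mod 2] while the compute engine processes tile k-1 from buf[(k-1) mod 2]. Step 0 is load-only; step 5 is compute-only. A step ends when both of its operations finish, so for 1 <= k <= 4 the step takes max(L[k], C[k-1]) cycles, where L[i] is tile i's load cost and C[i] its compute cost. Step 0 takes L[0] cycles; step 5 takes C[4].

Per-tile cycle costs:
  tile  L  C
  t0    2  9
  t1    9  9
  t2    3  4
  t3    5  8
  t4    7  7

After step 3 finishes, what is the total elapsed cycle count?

end_cycle[3] = 25

[0] DMA t0→A (2c) ∥ CU idle ⇒ 2c, clock 2
[1] DMA t1→B (9c) ∥ CU A:t0 (9c) ⇒ 9c, clock 11
[2] DMA t2→A (3c) ∥ CU B:t1 (9c) ⇒ 9c, clock 20
[3] DMA t3→B (5c) ∥ CU A:t2 (4c) ⇒ 5c, clock 25
[4] DMA t4→A (7c) ∥ CU B:t3 (8c) ⇒ 8c, clock 33
[5] DMA idle ∥ CU A:t4 (7c) ⇒ 7c, clock 40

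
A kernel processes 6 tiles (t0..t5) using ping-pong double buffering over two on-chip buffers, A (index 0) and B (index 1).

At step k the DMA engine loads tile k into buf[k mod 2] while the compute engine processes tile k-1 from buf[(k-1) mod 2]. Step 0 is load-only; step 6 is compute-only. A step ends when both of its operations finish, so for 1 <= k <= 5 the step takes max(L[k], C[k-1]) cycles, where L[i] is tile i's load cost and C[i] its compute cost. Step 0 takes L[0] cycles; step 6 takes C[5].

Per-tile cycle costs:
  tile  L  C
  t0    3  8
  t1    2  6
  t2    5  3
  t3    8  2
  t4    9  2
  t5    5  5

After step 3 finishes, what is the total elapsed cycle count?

step 0: L[0]=3 → dur=3, Σ=3 | A=load:t0 B=idle [load-only]
step 1: L[1]=2 C[0]=8 → dur=8, Σ=11 | A=compute:t0 B=load:t1 [compute-bound]
step 2: L[2]=5 C[1]=6 → dur=6, Σ=17 | A=load:t2 B=compute:t1 [compute-bound]
step 3: L[3]=8 C[2]=3 → dur=8, Σ=25 | A=compute:t2 B=load:t3 [load-bound]
step 4: L[4]=9 C[3]=2 → dur=9, Σ=34 | A=load:t4 B=compute:t3 [load-bound]
step 5: L[5]=5 C[4]=2 → dur=5, Σ=39 | A=compute:t4 B=load:t5 [load-bound]
step 6: C[5]=5 → dur=5, Σ=44 | A=idle B=compute:t5 [compute-only]

end_cycle[3] = 25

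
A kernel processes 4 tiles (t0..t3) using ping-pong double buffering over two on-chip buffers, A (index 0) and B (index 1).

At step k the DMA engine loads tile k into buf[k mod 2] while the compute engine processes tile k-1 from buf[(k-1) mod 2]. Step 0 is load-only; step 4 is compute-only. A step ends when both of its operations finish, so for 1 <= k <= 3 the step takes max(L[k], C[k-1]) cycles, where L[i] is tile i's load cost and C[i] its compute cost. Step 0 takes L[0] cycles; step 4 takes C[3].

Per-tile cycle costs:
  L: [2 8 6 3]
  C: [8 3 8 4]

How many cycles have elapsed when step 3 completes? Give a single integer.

[0] DMA t0→A (2c) ∥ CU idle ⇒ 2c, clock 2
[1] DMA t1→B (8c) ∥ CU A:t0 (8c) ⇒ 8c, clock 10
[2] DMA t2→A (6c) ∥ CU B:t1 (3c) ⇒ 6c, clock 16
[3] DMA t3→B (3c) ∥ CU A:t2 (8c) ⇒ 8c, clock 24
[4] DMA idle ∥ CU B:t3 (4c) ⇒ 4c, clock 28

end_cycle[3] = 24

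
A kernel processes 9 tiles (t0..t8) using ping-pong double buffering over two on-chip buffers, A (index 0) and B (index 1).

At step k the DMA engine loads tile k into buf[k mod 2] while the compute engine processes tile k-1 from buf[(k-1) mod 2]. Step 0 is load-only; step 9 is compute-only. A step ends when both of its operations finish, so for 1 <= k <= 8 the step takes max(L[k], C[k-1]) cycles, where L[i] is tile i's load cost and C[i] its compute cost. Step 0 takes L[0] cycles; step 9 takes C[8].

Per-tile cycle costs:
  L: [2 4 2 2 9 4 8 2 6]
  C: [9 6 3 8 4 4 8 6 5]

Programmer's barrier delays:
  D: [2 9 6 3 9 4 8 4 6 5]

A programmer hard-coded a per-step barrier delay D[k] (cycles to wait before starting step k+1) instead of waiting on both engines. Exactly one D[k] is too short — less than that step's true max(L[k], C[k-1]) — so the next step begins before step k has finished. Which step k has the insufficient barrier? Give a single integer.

hazard at step 7

step 0: need L[0]=2 = 2; D[0]=2 ok
step 1: need max(L[1]=4,C[0]=9) = 9; D[1]=9 ok
step 2: need max(L[2]=2,C[1]=6) = 6; D[2]=6 ok
step 3: need max(L[3]=2,C[2]=3) = 3; D[3]=3 ok
step 4: need max(L[4]=9,C[3]=8) = 9; D[4]=9 ok
step 5: need max(L[5]=4,C[4]=4) = 4; D[5]=4 ok
step 6: need max(L[6]=8,C[5]=4) = 8; D[6]=8 ok
step 7: need max(L[7]=2,C[6]=8) = 8; D[7]=4 SHORT
step 8: need max(L[8]=6,C[7]=6) = 6; D[8]=6 ok
step 9: need C[8]=5 = 5; D[9]=5 ok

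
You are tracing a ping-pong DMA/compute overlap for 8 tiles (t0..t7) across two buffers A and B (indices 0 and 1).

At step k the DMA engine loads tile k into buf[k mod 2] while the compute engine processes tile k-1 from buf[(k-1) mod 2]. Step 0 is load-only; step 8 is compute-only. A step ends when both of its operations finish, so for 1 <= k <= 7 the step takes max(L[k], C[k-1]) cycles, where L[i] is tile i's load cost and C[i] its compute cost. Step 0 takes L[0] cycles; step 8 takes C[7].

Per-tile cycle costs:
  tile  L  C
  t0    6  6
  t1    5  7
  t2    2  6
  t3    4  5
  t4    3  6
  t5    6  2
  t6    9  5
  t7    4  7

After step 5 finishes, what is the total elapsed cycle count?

  0. 6=6c; end=6; A:t0 B:-
  1. max(5,6)=6c; end=12; A:t0 B:t1
  2. max(2,7)=7c; end=19; A:t2 B:t1
  3. max(4,6)=6c; end=25; A:t2 B:t3
  4. max(3,5)=5c; end=30; A:t4 B:t3
  5. max(6,6)=6c; end=36; A:t4 B:t5
  6. max(9,2)=9c; end=45; A:t6 B:t5
  7. max(4,5)=5c; end=50; A:t6 B:t7
  8. 7=7c; end=57; A:t6 B:t7

end_cycle[5] = 36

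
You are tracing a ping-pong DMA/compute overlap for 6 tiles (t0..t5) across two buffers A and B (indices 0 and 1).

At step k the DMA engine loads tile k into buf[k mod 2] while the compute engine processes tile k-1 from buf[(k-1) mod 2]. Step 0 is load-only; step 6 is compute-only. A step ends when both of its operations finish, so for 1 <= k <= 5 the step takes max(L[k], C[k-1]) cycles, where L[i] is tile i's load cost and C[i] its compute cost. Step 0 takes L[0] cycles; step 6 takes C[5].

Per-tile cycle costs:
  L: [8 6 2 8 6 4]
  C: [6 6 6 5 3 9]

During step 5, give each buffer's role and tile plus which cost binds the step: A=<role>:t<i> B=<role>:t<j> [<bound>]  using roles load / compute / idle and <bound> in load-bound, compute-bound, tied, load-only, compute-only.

[0] DMA t0→A (8c) ∥ CU idle ⇒ 8c, clock 8
[1] DMA t1→B (6c) ∥ CU A:t0 (6c) ⇒ 6c, clock 14
[2] DMA t2→A (2c) ∥ CU B:t1 (6c) ⇒ 6c, clock 20
[3] DMA t3→B (8c) ∥ CU A:t2 (6c) ⇒ 8c, clock 28
[4] DMA t4→A (6c) ∥ CU B:t3 (5c) ⇒ 6c, clock 34
[5] DMA t5→B (4c) ∥ CU A:t4 (3c) ⇒ 4c, clock 38
[6] DMA idle ∥ CU B:t5 (9c) ⇒ 9c, clock 47

step 5: A=compute:t4 B=load:t5 [load-bound]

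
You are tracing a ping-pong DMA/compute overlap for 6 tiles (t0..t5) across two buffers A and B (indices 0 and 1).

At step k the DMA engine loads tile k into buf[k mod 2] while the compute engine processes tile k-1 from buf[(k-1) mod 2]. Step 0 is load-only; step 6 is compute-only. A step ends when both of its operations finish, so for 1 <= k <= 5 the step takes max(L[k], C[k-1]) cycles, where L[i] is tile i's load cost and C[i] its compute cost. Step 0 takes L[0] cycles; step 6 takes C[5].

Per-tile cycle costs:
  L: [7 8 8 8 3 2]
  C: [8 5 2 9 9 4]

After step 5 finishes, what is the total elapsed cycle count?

step 0: L[0]=7 → dur=7, Σ=7 | A=load:t0 B=idle [load-only]
step 1: L[1]=8 C[0]=8 → dur=8, Σ=15 | A=compute:t0 B=load:t1 [tied]
step 2: L[2]=8 C[1]=5 → dur=8, Σ=23 | A=load:t2 B=compute:t1 [load-bound]
step 3: L[3]=8 C[2]=2 → dur=8, Σ=31 | A=compute:t2 B=load:t3 [load-bound]
step 4: L[4]=3 C[3]=9 → dur=9, Σ=40 | A=load:t4 B=compute:t3 [compute-bound]
step 5: L[5]=2 C[4]=9 → dur=9, Σ=49 | A=compute:t4 B=load:t5 [compute-bound]
step 6: C[5]=4 → dur=4, Σ=53 | A=idle B=compute:t5 [compute-only]

end_cycle[5] = 49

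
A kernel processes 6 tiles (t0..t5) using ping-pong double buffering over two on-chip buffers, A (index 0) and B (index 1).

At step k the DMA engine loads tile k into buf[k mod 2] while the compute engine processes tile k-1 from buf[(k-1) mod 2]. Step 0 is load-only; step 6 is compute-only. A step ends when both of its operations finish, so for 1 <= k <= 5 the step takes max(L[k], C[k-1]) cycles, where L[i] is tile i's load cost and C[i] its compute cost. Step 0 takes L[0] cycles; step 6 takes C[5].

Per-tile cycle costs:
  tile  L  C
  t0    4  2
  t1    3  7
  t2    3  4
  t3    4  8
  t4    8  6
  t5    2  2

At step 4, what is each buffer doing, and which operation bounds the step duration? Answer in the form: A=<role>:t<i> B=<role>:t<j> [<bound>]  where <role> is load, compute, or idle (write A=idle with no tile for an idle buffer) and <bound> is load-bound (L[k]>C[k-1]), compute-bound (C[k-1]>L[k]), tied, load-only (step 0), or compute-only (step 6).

step 4: A=load:t4 B=compute:t3 [tied]

step 0: L[0]=4 → dur=4, Σ=4 | A=load:t0 B=idle [load-only]
step 1: L[1]=3 C[0]=2 → dur=3, Σ=7 | A=compute:t0 B=load:t1 [load-bound]
step 2: L[2]=3 C[1]=7 → dur=7, Σ=14 | A=load:t2 B=compute:t1 [compute-bound]
step 3: L[3]=4 C[2]=4 → dur=4, Σ=18 | A=compute:t2 B=load:t3 [tied]
step 4: L[4]=8 C[3]=8 → dur=8, Σ=26 | A=load:t4 B=compute:t3 [tied]
step 5: L[5]=2 C[4]=6 → dur=6, Σ=32 | A=compute:t4 B=load:t5 [compute-bound]
step 6: C[5]=2 → dur=2, Σ=34 | A=idle B=compute:t5 [compute-only]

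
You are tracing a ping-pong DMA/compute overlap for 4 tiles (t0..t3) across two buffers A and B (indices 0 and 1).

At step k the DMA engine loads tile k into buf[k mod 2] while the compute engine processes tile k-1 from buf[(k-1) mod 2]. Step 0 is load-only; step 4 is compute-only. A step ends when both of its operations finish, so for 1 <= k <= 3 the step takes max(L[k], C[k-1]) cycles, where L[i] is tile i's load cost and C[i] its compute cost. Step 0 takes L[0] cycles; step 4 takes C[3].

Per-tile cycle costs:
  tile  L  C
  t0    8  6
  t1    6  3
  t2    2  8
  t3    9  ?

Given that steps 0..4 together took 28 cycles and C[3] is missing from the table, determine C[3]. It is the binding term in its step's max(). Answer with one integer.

step 0 → dur = L[0]=8 = 8
step 1 → dur = max(L[1]=6, C[0]=6) = 6
step 2 → dur = max(L[2]=2, C[1]=3) = 3
step 3 → dur = max(L[3]=9, C[2]=8) = 9
step 4 → dur = C[3]=? = C[3]  (unknown; binding)
sum of known step durations = 26
dur[4] = total - known = 28 - 26 = 2
C[3] is the binding max in step 4, so C[3] = dur[4] = 2

C[3] = 2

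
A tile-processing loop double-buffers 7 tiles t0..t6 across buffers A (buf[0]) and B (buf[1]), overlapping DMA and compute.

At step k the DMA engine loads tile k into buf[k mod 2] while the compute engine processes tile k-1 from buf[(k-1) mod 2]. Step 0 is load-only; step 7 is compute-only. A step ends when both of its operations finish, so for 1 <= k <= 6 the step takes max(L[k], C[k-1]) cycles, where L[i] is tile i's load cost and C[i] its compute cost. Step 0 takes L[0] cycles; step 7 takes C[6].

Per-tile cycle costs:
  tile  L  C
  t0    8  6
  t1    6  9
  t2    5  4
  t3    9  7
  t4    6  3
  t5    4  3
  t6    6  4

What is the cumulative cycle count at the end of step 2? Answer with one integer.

end_cycle[2] = 23

k=0 load=t0/8c comp=- wait=8 total=8
k=1 load=t1/6c comp=t0/6c wait=6 total=14
k=2 load=t2/5c comp=t1/9c wait=9 total=23
k=3 load=t3/9c comp=t2/4c wait=9 total=32
k=4 load=t4/6c comp=t3/7c wait=7 total=39
k=5 load=t5/4c comp=t4/3c wait=4 total=43
k=6 load=t6/6c comp=t5/3c wait=6 total=49
k=7 load=- comp=t6/4c wait=4 total=53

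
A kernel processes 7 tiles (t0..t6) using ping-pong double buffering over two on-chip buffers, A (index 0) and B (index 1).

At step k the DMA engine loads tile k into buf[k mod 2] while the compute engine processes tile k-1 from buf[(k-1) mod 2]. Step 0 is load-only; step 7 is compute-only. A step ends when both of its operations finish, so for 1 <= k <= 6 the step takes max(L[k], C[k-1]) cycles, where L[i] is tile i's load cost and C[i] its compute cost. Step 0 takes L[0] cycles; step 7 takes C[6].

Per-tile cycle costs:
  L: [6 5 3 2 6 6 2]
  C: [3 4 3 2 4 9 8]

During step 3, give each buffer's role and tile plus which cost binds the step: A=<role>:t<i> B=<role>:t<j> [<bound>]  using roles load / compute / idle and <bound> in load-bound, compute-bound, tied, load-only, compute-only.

step 0: L[0]=6 → dur=6, Σ=6 | A=load:t0 B=idle [load-only]
step 1: L[1]=5 C[0]=3 → dur=5, Σ=11 | A=compute:t0 B=load:t1 [load-bound]
step 2: L[2]=3 C[1]=4 → dur=4, Σ=15 | A=load:t2 B=compute:t1 [compute-bound]
step 3: L[3]=2 C[2]=3 → dur=3, Σ=18 | A=compute:t2 B=load:t3 [compute-bound]
step 4: L[4]=6 C[3]=2 → dur=6, Σ=24 | A=load:t4 B=compute:t3 [load-bound]
step 5: L[5]=6 C[4]=4 → dur=6, Σ=30 | A=compute:t4 B=load:t5 [load-bound]
step 6: L[6]=2 C[5]=9 → dur=9, Σ=39 | A=load:t6 B=compute:t5 [compute-bound]
step 7: C[6]=8 → dur=8, Σ=47 | A=compute:t6 B=idle [compute-only]

step 3: A=compute:t2 B=load:t3 [compute-bound]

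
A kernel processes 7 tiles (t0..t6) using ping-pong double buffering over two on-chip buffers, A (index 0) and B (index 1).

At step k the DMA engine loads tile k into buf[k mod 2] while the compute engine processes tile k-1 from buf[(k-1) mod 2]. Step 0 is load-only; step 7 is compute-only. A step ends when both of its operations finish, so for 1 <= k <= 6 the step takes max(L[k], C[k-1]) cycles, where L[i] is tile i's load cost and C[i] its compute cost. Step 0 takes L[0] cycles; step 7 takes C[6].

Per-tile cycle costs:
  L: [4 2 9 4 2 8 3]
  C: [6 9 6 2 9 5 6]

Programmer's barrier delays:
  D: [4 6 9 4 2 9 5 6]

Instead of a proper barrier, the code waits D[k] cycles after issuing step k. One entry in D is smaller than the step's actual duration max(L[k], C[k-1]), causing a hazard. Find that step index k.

k=0 barrier L[0]=4→4c, D[0]=4 ok
k=1 barrier max(L[1]=2,C[0]=6)→6c, D[1]=6 ok
k=2 barrier max(L[2]=9,C[1]=9)→9c, D[2]=9 ok
k=3 barrier max(L[3]=4,C[2]=6)→6c, D[3]=4 SHORT
k=4 barrier max(L[4]=2,C[3]=2)→2c, D[4]=2 ok
k=5 barrier max(L[5]=8,C[4]=9)→9c, D[5]=9 ok
k=6 barrier max(L[6]=3,C[5]=5)→5c, D[6]=5 ok
k=7 barrier C[6]=6→6c, D[7]=6 ok

hazard at step 3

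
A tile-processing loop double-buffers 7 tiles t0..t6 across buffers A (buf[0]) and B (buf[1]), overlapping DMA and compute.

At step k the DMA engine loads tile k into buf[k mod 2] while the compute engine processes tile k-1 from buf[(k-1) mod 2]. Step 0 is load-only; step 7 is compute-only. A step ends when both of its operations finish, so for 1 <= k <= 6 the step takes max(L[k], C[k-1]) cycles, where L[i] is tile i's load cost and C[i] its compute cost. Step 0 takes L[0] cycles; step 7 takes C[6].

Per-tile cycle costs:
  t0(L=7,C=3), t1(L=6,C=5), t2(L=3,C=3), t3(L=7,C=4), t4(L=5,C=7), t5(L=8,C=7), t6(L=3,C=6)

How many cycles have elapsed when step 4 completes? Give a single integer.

[0] DMA t0→A (7c) ∥ CU idle ⇒ 7c, clock 7
[1] DMA t1→B (6c) ∥ CU A:t0 (3c) ⇒ 6c, clock 13
[2] DMA t2→A (3c) ∥ CU B:t1 (5c) ⇒ 5c, clock 18
[3] DMA t3→B (7c) ∥ CU A:t2 (3c) ⇒ 7c, clock 25
[4] DMA t4→A (5c) ∥ CU B:t3 (4c) ⇒ 5c, clock 30
[5] DMA t5→B (8c) ∥ CU A:t4 (7c) ⇒ 8c, clock 38
[6] DMA t6→A (3c) ∥ CU B:t5 (7c) ⇒ 7c, clock 45
[7] DMA idle ∥ CU A:t6 (6c) ⇒ 6c, clock 51

end_cycle[4] = 30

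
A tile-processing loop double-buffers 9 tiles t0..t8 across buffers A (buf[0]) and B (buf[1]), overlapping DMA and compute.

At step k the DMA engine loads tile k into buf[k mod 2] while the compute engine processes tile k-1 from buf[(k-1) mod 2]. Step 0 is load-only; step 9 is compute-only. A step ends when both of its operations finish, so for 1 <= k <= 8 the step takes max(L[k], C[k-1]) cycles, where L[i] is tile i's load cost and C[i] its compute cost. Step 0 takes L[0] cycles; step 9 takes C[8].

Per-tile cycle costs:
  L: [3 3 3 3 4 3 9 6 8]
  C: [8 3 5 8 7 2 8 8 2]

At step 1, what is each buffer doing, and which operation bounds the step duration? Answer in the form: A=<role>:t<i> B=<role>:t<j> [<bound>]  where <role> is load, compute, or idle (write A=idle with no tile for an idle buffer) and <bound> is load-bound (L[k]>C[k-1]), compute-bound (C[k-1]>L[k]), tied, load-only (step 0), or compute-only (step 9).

step 0: L[0]=3 → dur=3, Σ=3 | A=load:t0 B=idle [load-only]
step 1: L[1]=3 C[0]=8 → dur=8, Σ=11 | A=compute:t0 B=load:t1 [compute-bound]
step 2: L[2]=3 C[1]=3 → dur=3, Σ=14 | A=load:t2 B=compute:t1 [tied]
step 3: L[3]=3 C[2]=5 → dur=5, Σ=19 | A=compute:t2 B=load:t3 [compute-bound]
step 4: L[4]=4 C[3]=8 → dur=8, Σ=27 | A=load:t4 B=compute:t3 [compute-bound]
step 5: L[5]=3 C[4]=7 → dur=7, Σ=34 | A=compute:t4 B=load:t5 [compute-bound]
step 6: L[6]=9 C[5]=2 → dur=9, Σ=43 | A=load:t6 B=compute:t5 [load-bound]
step 7: L[7]=6 C[6]=8 → dur=8, Σ=51 | A=compute:t6 B=load:t7 [compute-bound]
step 8: L[8]=8 C[7]=8 → dur=8, Σ=59 | A=load:t8 B=compute:t7 [tied]
step 9: C[8]=2 → dur=2, Σ=61 | A=compute:t8 B=idle [compute-only]

step 1: A=compute:t0 B=load:t1 [compute-bound]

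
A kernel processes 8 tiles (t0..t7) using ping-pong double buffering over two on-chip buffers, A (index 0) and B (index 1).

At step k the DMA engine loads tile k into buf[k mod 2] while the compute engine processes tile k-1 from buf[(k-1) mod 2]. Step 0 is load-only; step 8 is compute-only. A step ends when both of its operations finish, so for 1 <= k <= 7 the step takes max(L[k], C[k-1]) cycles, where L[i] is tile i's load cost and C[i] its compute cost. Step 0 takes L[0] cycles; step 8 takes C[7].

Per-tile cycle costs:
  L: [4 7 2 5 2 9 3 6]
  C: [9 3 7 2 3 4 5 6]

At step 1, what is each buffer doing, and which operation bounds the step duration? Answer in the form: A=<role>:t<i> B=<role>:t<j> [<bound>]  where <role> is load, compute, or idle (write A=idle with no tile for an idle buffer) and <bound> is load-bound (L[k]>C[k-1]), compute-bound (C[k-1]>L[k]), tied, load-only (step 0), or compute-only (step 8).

step 1: A=compute:t0 B=load:t1 [compute-bound]

[0] DMA t0→A (4c) ∥ CU idle ⇒ 4c, clock 4
[1] DMA t1→B (7c) ∥ CU A:t0 (9c) ⇒ 9c, clock 13
[2] DMA t2→A (2c) ∥ CU B:t1 (3c) ⇒ 3c, clock 16
[3] DMA t3→B (5c) ∥ CU A:t2 (7c) ⇒ 7c, clock 23
[4] DMA t4→A (2c) ∥ CU B:t3 (2c) ⇒ 2c, clock 25
[5] DMA t5→B (9c) ∥ CU A:t4 (3c) ⇒ 9c, clock 34
[6] DMA t6→A (3c) ∥ CU B:t5 (4c) ⇒ 4c, clock 38
[7] DMA t7→B (6c) ∥ CU A:t6 (5c) ⇒ 6c, clock 44
[8] DMA idle ∥ CU B:t7 (6c) ⇒ 6c, clock 50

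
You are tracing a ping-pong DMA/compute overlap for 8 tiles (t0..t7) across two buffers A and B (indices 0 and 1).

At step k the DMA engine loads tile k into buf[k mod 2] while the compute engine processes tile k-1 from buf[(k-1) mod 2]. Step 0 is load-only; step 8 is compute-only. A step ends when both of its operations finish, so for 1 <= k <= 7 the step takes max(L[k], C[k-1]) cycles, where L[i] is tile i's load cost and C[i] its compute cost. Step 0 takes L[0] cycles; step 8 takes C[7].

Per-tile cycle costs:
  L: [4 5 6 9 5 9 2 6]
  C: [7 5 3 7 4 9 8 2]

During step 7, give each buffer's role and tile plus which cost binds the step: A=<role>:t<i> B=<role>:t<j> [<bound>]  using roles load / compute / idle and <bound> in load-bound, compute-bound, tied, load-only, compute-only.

step 7: A=compute:t6 B=load:t7 [compute-bound]

step 0: L[0]=4 → dur=4, Σ=4 | A=load:t0 B=idle [load-only]
step 1: L[1]=5 C[0]=7 → dur=7, Σ=11 | A=compute:t0 B=load:t1 [compute-bound]
step 2: L[2]=6 C[1]=5 → dur=6, Σ=17 | A=load:t2 B=compute:t1 [load-bound]
step 3: L[3]=9 C[2]=3 → dur=9, Σ=26 | A=compute:t2 B=load:t3 [load-bound]
step 4: L[4]=5 C[3]=7 → dur=7, Σ=33 | A=load:t4 B=compute:t3 [compute-bound]
step 5: L[5]=9 C[4]=4 → dur=9, Σ=42 | A=compute:t4 B=load:t5 [load-bound]
step 6: L[6]=2 C[5]=9 → dur=9, Σ=51 | A=load:t6 B=compute:t5 [compute-bound]
step 7: L[7]=6 C[6]=8 → dur=8, Σ=59 | A=compute:t6 B=load:t7 [compute-bound]
step 8: C[7]=2 → dur=2, Σ=61 | A=idle B=compute:t7 [compute-only]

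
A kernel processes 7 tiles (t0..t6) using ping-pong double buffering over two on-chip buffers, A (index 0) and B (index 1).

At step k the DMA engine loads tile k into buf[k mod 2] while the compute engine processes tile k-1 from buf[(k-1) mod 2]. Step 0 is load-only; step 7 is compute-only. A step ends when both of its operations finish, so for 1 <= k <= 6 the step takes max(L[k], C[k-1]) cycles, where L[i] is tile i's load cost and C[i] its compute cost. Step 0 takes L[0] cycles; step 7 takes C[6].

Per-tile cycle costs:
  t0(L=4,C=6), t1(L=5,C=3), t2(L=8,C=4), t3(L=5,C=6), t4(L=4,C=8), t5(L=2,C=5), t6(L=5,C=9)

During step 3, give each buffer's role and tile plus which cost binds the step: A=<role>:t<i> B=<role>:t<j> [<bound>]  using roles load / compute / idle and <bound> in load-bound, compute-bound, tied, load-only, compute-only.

step 3: A=compute:t2 B=load:t3 [load-bound]

  0. 4=4c; end=4; A:t0 B:-
  1. max(5,6)=6c; end=10; A:t0 B:t1
  2. max(8,3)=8c; end=18; A:t2 B:t1
  3. max(5,4)=5c; end=23; A:t2 B:t3
  4. max(4,6)=6c; end=29; A:t4 B:t3
  5. max(2,8)=8c; end=37; A:t4 B:t5
  6. max(5,5)=5c; end=42; A:t6 B:t5
  7. 9=9c; end=51; A:t6 B:t5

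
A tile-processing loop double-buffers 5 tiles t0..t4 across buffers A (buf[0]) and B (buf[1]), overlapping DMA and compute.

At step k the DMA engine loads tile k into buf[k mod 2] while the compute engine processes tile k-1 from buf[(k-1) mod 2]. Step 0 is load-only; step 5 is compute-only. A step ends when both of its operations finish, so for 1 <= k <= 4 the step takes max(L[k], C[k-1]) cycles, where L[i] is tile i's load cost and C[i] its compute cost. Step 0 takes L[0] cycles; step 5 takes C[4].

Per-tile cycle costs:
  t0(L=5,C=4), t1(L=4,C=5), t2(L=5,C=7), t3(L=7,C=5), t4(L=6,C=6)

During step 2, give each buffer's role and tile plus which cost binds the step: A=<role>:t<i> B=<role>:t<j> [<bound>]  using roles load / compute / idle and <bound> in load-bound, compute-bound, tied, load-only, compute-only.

step 2: A=load:t2 B=compute:t1 [tied]

step 0: L[0]=5 → dur=5, Σ=5 | A=load:t0 B=idle [load-only]
step 1: L[1]=4 C[0]=4 → dur=4, Σ=9 | A=compute:t0 B=load:t1 [tied]
step 2: L[2]=5 C[1]=5 → dur=5, Σ=14 | A=load:t2 B=compute:t1 [tied]
step 3: L[3]=7 C[2]=7 → dur=7, Σ=21 | A=compute:t2 B=load:t3 [tied]
step 4: L[4]=6 C[3]=5 → dur=6, Σ=27 | A=load:t4 B=compute:t3 [load-bound]
step 5: C[4]=6 → dur=6, Σ=33 | A=compute:t4 B=idle [compute-only]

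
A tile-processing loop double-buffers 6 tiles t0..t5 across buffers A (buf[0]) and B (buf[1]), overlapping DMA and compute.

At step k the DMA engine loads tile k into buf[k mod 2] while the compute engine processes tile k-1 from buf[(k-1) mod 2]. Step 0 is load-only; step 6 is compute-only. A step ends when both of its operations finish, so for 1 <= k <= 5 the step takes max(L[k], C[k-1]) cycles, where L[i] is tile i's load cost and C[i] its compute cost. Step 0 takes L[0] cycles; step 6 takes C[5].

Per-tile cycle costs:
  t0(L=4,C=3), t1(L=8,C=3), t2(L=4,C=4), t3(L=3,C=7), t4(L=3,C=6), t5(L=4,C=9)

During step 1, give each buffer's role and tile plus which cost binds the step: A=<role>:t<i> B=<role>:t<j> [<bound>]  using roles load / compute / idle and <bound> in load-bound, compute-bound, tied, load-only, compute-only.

step 1: A=compute:t0 B=load:t1 [load-bound]

[0] DMA t0→A (4c) ∥ CU idle ⇒ 4c, clock 4
[1] DMA t1→B (8c) ∥ CU A:t0 (3c) ⇒ 8c, clock 12
[2] DMA t2→A (4c) ∥ CU B:t1 (3c) ⇒ 4c, clock 16
[3] DMA t3→B (3c) ∥ CU A:t2 (4c) ⇒ 4c, clock 20
[4] DMA t4→A (3c) ∥ CU B:t3 (7c) ⇒ 7c, clock 27
[5] DMA t5→B (4c) ∥ CU A:t4 (6c) ⇒ 6c, clock 33
[6] DMA idle ∥ CU B:t5 (9c) ⇒ 9c, clock 42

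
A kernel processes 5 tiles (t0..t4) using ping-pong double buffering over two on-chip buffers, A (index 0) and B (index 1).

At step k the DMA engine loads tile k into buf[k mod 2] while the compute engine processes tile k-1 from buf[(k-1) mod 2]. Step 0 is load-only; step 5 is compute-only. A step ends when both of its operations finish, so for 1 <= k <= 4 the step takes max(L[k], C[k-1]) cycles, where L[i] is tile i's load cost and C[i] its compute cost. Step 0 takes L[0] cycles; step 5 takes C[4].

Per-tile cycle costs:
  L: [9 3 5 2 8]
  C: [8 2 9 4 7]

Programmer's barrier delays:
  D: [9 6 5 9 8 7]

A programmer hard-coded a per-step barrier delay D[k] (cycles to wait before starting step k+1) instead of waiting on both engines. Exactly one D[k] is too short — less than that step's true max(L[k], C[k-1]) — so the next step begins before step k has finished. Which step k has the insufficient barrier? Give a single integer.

[0] required=L[0]=9=9 vs D=9 ok
[1] required=max(L[1]=3,C[0]=8)=8 vs D=6 SHORT
[2] required=max(L[2]=5,C[1]=2)=5 vs D=5 ok
[3] required=max(L[3]=2,C[2]=9)=9 vs D=9 ok
[4] required=max(L[4]=8,C[3]=4)=8 vs D=8 ok
[5] required=C[4]=7=7 vs D=7 ok

hazard at step 1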